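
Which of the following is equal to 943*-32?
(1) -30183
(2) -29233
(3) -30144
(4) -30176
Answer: 4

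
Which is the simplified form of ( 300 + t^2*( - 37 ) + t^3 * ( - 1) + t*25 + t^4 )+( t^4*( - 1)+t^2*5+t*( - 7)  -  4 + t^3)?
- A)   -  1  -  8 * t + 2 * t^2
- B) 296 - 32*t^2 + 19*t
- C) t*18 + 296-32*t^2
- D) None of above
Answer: C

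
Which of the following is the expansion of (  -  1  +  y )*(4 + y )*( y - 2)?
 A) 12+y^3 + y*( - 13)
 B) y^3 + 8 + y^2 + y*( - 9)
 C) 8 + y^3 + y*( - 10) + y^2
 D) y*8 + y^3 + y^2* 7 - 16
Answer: C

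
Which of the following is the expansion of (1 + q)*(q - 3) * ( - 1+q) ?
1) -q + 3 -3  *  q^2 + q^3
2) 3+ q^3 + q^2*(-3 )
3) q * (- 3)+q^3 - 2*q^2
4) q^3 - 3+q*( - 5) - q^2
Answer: 1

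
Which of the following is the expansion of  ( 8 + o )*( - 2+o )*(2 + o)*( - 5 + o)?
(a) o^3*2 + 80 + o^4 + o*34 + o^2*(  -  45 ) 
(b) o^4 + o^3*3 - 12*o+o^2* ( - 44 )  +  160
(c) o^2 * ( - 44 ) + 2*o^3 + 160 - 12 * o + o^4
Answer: b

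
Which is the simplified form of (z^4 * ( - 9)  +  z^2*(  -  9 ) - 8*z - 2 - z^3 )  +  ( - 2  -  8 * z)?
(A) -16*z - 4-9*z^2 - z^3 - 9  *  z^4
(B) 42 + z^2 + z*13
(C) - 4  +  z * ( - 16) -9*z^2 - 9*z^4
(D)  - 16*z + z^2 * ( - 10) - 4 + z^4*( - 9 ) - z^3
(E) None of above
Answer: A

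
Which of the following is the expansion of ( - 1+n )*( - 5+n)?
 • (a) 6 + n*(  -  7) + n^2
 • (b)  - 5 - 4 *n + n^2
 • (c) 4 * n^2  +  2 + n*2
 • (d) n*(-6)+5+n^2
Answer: d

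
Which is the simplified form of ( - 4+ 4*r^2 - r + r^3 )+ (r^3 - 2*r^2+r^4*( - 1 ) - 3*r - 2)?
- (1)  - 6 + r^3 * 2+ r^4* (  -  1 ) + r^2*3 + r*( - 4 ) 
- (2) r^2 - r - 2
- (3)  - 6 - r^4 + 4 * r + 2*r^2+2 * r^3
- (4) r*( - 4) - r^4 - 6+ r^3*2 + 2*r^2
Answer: 4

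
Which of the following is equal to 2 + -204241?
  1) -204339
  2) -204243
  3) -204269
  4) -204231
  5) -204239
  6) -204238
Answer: 5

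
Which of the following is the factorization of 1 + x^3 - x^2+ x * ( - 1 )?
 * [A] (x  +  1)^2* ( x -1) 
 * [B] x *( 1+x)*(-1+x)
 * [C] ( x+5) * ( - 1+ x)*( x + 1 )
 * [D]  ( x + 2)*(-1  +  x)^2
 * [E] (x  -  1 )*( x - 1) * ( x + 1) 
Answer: E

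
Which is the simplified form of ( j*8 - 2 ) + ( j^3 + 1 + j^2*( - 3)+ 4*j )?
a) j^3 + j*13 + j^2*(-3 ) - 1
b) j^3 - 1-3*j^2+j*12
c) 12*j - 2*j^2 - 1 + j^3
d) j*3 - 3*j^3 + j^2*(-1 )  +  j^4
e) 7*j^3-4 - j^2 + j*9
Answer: b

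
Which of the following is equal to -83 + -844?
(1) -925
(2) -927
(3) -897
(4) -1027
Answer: 2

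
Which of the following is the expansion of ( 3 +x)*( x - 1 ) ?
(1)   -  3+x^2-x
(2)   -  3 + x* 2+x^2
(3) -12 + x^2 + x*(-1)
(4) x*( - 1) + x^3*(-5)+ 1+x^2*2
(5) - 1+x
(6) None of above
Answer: 2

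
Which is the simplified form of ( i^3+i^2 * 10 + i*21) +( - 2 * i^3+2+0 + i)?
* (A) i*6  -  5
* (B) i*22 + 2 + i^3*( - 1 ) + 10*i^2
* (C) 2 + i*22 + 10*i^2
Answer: B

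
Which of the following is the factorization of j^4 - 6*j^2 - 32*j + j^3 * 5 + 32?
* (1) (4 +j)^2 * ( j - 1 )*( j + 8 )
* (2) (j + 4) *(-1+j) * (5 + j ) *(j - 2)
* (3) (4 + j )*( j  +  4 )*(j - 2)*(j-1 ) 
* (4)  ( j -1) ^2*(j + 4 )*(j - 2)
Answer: 3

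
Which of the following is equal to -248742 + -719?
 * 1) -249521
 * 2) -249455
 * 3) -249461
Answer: 3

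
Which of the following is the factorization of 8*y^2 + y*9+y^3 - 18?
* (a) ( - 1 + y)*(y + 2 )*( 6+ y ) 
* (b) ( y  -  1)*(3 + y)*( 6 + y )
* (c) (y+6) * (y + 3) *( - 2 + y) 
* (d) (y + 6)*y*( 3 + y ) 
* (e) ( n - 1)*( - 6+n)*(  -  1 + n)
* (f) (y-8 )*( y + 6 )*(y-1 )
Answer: b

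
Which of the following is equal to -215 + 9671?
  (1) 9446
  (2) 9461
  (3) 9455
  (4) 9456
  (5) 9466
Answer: 4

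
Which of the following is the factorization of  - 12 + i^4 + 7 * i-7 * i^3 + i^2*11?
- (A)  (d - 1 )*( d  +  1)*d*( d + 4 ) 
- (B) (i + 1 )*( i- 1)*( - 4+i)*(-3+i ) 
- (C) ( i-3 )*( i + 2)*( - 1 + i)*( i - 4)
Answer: B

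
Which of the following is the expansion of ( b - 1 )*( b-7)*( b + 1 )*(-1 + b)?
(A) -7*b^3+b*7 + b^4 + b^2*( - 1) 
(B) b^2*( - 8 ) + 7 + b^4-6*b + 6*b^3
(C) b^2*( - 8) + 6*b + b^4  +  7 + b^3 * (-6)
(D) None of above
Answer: D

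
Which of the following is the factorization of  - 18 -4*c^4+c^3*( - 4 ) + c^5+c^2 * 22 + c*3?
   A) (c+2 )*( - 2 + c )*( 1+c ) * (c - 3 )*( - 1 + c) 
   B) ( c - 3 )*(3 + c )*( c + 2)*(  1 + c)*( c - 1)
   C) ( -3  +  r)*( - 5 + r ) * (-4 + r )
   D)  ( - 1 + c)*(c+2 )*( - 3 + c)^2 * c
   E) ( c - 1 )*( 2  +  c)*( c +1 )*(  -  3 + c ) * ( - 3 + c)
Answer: E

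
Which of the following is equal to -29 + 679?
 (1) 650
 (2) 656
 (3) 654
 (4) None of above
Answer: 1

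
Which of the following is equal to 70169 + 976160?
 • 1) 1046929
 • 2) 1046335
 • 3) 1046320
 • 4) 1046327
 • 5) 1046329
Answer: 5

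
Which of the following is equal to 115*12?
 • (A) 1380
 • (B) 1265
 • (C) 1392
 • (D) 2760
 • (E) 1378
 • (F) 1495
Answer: A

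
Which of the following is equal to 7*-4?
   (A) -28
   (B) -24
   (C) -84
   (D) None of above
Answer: A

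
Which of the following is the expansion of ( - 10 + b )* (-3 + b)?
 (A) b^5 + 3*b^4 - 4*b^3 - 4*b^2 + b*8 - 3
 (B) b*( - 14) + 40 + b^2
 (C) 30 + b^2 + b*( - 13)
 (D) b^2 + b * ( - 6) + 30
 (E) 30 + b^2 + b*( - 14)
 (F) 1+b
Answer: C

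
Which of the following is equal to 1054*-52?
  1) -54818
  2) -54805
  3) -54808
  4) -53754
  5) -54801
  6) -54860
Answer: 3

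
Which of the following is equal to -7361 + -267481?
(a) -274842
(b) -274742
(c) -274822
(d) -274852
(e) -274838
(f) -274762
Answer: a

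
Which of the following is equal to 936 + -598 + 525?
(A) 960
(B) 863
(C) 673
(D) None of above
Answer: B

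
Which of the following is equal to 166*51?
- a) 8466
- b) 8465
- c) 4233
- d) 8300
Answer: a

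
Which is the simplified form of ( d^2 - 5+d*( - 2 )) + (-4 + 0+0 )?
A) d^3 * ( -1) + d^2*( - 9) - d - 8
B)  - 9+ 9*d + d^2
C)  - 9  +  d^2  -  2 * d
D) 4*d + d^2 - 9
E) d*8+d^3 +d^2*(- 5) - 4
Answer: C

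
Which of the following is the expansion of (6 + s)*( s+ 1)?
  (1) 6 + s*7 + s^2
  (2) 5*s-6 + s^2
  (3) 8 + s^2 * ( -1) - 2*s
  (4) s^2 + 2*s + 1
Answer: 1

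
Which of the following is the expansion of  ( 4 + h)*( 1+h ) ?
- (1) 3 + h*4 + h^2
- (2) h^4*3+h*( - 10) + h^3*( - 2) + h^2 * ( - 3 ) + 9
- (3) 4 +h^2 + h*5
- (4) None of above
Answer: 3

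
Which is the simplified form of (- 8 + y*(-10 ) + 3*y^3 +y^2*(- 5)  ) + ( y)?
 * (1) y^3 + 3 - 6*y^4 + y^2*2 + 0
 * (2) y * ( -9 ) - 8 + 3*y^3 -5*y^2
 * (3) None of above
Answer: 2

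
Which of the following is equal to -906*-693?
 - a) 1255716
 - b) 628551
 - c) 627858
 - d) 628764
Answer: c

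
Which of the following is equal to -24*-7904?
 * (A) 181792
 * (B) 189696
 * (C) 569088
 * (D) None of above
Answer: B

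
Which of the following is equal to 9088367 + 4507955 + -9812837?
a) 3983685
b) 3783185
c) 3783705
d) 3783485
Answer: d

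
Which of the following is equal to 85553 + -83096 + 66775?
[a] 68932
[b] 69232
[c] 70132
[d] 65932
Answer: b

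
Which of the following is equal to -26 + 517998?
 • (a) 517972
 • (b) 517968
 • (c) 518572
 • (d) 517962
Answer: a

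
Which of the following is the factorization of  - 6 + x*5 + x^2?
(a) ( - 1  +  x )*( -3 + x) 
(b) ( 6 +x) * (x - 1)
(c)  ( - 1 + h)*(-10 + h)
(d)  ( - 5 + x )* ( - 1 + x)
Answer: b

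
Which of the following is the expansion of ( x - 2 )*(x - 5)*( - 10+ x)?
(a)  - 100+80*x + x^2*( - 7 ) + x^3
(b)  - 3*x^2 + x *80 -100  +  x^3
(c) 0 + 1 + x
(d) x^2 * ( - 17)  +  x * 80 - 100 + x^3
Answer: d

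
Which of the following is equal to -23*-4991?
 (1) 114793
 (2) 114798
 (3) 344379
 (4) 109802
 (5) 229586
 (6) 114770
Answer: 1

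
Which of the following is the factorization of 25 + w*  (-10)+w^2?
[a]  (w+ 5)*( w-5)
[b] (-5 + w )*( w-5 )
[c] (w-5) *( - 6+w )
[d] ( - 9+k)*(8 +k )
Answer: b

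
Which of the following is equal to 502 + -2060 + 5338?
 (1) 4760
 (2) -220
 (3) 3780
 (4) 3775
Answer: 3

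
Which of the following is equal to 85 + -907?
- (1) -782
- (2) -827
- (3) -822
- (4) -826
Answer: 3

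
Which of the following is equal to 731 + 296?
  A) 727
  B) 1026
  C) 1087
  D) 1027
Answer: D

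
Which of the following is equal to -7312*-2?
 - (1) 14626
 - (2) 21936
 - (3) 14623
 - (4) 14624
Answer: 4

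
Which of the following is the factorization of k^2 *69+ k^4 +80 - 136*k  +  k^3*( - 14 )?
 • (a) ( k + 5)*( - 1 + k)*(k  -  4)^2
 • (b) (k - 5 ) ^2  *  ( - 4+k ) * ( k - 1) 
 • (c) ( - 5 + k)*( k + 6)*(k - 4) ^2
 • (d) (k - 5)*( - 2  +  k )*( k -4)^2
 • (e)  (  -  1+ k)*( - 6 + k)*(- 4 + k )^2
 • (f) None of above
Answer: f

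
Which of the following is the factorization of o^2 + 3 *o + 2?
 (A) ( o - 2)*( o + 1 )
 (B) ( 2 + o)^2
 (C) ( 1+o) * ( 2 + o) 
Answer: C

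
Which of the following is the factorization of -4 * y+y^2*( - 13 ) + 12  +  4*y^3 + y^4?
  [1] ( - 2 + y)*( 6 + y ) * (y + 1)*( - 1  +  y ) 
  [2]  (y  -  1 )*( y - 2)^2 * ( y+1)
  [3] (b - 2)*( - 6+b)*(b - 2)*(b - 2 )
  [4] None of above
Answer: 1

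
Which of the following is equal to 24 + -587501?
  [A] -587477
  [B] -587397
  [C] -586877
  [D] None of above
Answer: A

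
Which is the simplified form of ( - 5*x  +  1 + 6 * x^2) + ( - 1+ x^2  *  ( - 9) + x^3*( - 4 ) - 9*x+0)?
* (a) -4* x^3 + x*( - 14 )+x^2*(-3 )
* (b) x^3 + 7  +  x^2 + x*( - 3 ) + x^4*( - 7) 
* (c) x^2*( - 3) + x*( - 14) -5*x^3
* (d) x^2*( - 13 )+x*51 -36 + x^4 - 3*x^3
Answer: a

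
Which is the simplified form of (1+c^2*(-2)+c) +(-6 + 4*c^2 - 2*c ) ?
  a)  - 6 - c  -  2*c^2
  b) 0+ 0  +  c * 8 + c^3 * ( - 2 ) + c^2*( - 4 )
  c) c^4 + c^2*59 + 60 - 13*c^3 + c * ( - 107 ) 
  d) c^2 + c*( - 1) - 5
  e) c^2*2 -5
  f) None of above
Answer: f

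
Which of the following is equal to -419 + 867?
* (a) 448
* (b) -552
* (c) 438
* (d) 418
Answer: a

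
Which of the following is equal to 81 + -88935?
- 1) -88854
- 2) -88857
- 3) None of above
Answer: 1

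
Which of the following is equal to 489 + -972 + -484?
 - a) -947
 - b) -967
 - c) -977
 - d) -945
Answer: b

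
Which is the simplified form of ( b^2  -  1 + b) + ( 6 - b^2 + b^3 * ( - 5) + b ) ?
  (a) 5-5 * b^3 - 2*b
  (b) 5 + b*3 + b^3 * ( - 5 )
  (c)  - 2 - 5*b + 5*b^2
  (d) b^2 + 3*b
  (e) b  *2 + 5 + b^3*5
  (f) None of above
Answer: f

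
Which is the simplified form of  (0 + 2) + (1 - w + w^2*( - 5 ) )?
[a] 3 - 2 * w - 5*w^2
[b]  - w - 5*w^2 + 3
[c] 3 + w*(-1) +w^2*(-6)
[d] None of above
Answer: b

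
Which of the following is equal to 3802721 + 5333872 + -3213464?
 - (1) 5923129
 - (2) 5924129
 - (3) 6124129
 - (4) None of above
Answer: 1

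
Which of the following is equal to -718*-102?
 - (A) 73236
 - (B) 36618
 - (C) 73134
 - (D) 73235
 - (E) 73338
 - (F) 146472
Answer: A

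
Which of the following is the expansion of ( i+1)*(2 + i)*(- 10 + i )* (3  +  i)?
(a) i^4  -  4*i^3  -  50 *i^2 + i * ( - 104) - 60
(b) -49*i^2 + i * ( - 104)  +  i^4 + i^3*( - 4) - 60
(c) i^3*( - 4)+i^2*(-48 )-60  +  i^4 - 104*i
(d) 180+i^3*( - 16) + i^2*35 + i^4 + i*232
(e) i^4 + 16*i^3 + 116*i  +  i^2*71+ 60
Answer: b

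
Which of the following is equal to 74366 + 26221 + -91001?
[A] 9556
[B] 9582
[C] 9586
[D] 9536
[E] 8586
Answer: C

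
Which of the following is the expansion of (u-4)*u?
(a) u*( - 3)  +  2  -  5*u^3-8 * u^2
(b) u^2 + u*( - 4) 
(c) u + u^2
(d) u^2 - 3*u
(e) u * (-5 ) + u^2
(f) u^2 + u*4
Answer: b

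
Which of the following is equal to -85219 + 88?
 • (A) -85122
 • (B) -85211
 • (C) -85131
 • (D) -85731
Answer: C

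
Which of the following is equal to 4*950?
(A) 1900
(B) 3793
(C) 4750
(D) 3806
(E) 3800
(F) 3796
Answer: E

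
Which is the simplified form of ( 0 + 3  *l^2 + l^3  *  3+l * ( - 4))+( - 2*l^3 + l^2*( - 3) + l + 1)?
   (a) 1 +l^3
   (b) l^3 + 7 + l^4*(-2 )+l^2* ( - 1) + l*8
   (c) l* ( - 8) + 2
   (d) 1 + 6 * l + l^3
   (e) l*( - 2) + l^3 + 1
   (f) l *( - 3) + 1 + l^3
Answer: f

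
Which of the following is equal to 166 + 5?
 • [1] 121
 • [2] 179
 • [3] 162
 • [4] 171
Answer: 4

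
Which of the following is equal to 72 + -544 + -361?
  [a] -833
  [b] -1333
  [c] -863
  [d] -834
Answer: a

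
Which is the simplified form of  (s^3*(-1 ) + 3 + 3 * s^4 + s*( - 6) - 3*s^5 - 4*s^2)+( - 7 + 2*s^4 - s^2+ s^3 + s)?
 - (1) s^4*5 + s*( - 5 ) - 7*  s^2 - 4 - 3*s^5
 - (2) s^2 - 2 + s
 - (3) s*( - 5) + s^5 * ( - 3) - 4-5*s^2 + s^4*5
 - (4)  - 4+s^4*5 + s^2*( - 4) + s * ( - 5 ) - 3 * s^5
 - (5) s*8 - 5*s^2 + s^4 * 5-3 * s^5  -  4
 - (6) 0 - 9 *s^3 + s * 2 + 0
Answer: 3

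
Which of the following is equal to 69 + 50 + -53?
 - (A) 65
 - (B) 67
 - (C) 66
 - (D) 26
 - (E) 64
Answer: C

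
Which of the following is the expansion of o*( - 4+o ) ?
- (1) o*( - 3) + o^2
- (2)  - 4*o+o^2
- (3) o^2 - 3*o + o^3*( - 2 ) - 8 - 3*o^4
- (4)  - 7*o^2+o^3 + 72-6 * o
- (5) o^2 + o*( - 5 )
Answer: 2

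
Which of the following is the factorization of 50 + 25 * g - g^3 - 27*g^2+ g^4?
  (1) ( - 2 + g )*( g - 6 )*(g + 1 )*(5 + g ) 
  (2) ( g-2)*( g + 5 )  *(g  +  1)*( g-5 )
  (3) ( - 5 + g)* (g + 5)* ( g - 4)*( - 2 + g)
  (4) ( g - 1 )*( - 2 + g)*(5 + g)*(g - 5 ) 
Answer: 2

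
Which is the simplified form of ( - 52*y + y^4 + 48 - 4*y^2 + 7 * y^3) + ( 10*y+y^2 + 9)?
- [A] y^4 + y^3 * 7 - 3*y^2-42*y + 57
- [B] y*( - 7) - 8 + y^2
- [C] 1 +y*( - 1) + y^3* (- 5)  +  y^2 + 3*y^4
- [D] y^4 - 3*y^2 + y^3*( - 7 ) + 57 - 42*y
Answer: A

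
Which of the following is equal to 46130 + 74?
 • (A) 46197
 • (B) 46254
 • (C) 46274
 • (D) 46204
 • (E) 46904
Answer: D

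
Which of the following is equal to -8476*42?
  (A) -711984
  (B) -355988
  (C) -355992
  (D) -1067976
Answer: C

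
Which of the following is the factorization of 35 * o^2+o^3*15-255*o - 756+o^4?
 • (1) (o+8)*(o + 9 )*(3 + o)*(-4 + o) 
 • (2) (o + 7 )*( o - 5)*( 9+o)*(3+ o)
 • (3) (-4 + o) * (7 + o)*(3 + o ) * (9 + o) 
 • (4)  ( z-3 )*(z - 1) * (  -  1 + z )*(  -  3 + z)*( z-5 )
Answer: 3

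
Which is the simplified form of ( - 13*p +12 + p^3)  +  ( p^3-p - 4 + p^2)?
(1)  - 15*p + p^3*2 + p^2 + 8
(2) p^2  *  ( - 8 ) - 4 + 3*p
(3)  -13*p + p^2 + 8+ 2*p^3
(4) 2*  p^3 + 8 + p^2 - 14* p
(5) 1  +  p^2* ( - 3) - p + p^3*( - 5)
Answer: 4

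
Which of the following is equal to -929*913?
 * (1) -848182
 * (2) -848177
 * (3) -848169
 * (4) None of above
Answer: 2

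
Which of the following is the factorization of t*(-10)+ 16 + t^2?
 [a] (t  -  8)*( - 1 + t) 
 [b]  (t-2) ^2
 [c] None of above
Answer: c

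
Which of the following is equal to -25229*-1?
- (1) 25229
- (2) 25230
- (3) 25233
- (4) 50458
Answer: 1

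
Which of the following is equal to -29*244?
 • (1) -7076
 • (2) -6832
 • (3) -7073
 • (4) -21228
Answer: 1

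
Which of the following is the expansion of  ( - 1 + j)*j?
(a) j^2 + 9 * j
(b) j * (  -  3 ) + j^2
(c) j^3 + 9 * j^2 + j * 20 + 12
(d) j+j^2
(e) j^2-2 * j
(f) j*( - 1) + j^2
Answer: f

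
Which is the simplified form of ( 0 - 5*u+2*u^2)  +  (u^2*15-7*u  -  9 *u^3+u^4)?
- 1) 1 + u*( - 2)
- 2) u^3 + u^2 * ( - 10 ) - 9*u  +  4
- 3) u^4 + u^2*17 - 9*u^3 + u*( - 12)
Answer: 3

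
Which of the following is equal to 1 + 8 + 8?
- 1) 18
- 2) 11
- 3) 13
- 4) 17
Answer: 4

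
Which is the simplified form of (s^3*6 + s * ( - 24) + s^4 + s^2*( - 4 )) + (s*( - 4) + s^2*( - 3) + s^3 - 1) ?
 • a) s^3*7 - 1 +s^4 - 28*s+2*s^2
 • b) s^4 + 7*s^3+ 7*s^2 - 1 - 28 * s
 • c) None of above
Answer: c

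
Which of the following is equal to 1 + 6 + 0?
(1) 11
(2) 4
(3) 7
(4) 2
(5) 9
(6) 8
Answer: 3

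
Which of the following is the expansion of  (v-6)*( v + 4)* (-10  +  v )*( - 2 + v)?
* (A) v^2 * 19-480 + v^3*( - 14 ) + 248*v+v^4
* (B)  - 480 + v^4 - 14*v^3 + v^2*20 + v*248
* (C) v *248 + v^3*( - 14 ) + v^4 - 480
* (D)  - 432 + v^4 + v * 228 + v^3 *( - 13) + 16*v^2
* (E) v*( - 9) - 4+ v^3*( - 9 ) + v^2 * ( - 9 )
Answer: B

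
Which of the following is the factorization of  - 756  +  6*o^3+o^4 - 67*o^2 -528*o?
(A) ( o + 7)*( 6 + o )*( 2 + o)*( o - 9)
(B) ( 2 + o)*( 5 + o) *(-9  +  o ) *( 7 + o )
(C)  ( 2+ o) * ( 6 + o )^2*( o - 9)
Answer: A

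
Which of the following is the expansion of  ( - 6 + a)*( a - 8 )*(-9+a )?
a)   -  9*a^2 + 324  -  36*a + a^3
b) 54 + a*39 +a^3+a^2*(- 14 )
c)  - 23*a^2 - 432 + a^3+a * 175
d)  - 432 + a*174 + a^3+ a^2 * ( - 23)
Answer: d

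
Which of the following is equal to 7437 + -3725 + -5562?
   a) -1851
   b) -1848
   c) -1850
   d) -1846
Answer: c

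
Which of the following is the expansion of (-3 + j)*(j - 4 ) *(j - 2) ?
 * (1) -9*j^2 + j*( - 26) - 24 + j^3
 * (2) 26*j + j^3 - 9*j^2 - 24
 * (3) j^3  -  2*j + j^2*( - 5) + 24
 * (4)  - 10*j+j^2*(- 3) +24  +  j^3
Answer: 2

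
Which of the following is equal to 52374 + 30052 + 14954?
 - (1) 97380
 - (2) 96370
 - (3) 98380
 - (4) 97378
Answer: 1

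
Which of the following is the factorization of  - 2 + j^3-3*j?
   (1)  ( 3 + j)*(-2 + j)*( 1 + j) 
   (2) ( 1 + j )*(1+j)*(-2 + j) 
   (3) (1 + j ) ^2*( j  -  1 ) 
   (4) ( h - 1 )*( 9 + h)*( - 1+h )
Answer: 2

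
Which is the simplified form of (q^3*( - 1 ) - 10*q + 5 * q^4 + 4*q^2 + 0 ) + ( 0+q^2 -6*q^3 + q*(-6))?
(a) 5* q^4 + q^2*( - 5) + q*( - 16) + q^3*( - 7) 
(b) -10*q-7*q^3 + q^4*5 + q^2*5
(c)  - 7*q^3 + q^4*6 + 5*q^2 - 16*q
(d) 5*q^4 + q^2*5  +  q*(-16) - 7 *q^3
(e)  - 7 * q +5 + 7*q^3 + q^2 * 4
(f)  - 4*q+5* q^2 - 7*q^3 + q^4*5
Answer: d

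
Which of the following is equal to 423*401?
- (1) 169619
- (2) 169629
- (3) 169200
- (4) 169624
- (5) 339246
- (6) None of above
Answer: 6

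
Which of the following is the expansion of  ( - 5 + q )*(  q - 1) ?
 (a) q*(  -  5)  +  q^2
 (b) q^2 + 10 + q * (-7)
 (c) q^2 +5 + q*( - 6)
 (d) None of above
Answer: c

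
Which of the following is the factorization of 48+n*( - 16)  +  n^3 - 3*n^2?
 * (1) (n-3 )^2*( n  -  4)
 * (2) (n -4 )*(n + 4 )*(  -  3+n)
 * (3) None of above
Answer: 2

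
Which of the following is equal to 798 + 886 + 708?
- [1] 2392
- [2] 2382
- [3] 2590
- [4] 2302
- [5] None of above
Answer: 1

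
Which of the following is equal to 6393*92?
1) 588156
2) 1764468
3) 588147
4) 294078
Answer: 1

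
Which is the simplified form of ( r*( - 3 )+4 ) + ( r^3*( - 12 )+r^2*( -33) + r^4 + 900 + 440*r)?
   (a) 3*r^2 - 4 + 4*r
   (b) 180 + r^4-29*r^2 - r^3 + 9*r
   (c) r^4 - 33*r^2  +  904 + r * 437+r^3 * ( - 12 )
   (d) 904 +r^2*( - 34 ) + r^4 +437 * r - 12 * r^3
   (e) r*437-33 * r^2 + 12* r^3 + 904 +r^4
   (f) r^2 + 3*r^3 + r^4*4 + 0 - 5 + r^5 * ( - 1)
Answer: c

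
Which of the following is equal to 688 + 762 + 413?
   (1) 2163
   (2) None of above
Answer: 2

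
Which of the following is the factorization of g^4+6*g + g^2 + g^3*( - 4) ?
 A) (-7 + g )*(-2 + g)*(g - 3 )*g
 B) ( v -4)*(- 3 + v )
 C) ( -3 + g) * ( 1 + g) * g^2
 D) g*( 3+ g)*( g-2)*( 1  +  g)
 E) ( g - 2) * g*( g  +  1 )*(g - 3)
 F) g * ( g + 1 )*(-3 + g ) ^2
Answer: E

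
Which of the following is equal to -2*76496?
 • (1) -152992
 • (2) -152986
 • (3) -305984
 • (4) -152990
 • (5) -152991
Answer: 1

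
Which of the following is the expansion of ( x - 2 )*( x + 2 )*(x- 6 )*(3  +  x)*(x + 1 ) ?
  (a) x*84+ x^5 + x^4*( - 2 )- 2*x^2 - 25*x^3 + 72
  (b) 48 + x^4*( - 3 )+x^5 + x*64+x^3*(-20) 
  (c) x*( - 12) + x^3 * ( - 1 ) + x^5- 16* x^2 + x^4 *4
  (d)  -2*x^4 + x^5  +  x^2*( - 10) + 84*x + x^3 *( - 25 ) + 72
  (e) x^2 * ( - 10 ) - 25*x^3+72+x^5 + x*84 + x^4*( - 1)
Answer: d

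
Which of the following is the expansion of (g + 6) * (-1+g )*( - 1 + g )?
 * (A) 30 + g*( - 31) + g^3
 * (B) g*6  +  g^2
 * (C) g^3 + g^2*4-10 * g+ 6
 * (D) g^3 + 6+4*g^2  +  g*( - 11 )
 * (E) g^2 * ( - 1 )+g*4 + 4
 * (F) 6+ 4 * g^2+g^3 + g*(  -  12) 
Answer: D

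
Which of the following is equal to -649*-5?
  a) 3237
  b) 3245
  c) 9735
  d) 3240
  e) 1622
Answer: b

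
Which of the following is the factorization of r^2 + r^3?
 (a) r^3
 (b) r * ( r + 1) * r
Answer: b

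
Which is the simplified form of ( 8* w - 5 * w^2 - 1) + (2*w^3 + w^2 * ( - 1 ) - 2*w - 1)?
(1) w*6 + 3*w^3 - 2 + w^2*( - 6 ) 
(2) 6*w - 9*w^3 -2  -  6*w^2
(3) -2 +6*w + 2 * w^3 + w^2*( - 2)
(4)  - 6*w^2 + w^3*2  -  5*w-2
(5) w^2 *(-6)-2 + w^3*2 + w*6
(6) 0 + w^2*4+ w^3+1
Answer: 5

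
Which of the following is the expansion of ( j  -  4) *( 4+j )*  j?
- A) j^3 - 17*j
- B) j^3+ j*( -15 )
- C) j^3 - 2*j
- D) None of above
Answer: D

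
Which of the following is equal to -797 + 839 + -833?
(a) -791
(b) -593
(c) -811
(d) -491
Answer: a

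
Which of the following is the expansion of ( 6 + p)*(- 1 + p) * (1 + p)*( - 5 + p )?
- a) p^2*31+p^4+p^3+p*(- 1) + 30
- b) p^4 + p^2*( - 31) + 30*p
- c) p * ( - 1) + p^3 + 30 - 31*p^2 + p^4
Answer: c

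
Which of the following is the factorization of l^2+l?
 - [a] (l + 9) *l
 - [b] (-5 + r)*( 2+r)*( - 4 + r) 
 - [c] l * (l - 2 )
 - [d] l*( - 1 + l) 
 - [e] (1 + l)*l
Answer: e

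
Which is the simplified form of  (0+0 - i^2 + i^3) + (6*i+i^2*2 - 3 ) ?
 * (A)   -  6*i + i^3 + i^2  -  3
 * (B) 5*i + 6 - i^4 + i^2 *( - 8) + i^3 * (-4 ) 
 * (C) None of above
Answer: C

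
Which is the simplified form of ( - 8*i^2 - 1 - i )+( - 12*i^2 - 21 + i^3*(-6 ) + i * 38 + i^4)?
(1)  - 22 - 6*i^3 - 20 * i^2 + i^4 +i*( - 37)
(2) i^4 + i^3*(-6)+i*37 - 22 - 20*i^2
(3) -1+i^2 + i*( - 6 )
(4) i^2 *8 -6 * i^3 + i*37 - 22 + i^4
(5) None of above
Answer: 2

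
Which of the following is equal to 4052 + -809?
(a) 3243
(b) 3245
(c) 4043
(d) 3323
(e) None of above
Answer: a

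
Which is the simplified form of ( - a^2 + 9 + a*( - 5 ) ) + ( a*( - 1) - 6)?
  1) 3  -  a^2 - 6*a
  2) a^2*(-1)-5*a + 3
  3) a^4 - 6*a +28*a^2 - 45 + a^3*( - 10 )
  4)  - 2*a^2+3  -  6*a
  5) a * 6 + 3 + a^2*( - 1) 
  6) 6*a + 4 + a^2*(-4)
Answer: 1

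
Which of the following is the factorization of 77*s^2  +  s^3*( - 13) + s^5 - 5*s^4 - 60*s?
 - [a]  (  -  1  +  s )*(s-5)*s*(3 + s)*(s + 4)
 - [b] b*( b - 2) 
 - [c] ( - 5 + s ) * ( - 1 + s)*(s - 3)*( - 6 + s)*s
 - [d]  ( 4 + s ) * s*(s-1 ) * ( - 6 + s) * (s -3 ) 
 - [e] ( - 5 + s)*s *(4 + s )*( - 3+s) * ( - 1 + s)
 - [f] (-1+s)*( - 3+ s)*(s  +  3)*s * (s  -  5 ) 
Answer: e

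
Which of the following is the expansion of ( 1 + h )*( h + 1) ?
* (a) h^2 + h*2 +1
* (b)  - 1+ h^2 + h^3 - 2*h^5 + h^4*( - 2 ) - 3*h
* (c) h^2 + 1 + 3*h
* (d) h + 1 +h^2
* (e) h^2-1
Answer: a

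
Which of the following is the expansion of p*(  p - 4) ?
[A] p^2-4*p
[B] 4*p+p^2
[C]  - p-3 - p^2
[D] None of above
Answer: A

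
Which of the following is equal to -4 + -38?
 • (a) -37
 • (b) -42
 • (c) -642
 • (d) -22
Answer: b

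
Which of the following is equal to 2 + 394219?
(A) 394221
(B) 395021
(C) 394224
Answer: A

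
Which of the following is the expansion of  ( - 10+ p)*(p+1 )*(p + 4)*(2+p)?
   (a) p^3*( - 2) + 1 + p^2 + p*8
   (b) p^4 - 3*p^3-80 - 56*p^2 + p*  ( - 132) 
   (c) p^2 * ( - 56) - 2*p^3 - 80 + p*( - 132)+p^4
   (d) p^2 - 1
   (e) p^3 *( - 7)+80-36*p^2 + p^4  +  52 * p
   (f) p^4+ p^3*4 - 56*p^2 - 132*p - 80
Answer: b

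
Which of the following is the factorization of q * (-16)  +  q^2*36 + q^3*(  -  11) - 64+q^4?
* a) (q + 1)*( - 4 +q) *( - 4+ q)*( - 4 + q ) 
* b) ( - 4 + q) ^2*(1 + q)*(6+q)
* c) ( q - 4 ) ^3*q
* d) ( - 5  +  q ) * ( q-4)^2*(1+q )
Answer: a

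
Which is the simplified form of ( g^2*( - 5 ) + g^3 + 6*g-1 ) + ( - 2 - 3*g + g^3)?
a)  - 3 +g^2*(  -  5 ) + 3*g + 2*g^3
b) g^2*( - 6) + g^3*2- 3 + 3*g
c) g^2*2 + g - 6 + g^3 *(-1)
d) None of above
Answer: a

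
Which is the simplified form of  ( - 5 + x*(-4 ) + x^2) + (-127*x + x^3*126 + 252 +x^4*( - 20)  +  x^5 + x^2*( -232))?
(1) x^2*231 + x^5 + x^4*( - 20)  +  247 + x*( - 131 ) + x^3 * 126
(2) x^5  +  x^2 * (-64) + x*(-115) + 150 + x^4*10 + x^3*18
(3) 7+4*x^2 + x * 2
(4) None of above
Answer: 4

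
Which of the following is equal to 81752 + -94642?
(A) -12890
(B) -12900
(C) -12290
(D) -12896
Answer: A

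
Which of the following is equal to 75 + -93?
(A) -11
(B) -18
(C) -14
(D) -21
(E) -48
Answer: B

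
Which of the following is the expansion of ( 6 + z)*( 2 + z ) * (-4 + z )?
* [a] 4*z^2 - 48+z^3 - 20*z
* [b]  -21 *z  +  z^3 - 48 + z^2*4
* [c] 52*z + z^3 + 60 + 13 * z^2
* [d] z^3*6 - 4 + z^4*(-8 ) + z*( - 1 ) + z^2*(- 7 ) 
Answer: a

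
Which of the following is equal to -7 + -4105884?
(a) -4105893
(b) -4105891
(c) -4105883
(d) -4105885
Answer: b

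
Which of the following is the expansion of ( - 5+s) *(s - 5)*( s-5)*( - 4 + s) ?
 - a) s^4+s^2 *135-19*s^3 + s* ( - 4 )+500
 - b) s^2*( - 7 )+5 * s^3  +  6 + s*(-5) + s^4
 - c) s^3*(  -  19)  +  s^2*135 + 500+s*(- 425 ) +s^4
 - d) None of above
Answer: c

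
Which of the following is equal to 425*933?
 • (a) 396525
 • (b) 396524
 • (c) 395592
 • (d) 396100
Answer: a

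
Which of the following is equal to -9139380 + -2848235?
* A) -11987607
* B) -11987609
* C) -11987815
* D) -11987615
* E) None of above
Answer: D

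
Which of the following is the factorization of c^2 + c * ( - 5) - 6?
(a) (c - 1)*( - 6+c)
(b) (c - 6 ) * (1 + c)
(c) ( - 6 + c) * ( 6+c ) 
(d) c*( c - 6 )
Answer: b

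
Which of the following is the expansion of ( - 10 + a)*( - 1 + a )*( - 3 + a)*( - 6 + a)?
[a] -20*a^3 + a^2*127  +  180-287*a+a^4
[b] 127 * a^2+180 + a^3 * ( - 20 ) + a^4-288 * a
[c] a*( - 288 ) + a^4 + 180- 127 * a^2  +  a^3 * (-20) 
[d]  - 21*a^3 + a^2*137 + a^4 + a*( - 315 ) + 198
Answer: b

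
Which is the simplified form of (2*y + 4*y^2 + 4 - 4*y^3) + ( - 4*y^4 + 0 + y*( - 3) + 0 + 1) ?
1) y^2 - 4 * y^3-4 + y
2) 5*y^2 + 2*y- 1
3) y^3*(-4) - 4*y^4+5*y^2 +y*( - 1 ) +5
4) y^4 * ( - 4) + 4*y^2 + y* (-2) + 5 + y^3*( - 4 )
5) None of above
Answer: 5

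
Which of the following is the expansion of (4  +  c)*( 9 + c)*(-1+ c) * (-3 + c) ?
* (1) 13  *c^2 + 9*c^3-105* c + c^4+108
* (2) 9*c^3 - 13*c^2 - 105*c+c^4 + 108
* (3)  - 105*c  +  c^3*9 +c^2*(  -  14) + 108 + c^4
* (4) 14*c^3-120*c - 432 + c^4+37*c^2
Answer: 2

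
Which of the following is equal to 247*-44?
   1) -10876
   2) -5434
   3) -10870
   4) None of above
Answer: 4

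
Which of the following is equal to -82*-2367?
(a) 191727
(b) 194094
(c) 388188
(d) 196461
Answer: b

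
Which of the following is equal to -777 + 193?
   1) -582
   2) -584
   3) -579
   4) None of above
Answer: 2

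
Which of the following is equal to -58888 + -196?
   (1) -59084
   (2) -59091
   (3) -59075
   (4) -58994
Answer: 1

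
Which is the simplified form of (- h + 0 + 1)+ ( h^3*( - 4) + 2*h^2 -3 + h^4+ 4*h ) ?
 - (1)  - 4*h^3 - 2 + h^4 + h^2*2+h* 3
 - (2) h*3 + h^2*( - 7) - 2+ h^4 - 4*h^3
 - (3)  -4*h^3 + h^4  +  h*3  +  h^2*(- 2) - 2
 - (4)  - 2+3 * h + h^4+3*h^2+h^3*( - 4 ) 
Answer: 1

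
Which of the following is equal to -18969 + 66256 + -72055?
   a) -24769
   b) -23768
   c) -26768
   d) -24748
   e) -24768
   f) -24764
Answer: e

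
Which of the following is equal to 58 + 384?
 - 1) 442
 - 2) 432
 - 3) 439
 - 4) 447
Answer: 1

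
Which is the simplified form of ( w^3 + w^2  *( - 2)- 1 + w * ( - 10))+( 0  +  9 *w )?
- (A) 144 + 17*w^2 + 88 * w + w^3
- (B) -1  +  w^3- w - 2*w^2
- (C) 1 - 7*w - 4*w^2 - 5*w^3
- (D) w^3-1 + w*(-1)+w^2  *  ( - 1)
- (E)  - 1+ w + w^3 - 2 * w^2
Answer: B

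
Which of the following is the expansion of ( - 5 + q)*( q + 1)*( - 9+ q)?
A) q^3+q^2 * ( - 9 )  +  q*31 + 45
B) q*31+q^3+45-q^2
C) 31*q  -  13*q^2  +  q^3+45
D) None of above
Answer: C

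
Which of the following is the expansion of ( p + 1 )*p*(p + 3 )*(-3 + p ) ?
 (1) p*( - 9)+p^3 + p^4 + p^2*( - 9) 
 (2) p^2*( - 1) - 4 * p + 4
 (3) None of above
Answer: 1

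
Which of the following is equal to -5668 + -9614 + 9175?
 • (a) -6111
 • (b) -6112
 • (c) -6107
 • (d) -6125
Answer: c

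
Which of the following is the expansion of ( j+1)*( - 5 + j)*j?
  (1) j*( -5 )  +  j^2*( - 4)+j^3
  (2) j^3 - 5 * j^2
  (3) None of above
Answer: 1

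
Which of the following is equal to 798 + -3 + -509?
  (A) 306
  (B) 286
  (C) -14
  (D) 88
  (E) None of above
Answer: B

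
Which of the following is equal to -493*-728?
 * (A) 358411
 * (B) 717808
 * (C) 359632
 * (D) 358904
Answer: D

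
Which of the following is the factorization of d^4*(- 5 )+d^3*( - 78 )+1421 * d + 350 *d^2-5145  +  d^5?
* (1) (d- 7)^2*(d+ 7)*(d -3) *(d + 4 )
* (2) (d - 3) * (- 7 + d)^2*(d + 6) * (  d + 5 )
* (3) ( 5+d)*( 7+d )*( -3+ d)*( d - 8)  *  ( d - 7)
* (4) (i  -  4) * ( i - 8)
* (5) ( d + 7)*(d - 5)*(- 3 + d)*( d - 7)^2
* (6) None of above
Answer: 6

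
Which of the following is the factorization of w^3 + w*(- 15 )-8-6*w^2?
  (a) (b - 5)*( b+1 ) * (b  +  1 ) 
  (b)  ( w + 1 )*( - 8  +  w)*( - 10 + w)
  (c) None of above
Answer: c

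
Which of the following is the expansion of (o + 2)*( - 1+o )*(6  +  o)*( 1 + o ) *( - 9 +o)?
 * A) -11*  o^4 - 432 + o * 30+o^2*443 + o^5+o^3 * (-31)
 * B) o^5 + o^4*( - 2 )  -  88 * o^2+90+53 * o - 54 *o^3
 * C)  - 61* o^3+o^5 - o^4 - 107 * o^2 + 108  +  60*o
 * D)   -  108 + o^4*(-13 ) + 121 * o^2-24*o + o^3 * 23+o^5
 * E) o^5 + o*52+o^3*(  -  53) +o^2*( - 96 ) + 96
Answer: C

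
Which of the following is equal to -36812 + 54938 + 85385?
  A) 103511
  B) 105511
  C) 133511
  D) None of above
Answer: A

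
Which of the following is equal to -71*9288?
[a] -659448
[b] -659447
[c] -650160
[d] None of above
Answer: a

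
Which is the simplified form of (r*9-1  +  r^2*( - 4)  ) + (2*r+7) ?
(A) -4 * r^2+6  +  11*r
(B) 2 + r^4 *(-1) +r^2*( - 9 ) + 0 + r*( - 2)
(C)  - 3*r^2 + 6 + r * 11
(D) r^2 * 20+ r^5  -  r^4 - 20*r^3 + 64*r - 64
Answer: A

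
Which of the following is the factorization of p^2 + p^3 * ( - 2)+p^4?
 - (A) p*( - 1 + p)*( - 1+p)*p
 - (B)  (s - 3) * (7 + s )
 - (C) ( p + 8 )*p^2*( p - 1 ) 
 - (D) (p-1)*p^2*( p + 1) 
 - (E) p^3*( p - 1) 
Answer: A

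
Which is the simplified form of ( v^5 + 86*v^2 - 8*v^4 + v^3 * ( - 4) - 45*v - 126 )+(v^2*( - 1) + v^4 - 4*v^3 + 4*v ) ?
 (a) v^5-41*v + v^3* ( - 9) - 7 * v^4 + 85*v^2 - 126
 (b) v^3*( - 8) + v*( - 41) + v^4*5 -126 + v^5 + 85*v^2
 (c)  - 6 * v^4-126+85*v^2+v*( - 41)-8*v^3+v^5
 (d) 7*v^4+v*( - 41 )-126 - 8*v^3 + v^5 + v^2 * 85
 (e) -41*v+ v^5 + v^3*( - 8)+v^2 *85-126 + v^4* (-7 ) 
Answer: e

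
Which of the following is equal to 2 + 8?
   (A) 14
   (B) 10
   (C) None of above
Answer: B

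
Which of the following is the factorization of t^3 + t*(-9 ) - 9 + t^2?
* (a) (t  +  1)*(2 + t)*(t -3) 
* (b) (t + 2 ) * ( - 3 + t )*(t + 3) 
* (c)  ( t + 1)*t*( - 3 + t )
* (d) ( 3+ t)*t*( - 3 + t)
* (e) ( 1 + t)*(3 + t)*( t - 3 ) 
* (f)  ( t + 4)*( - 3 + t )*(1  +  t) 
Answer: e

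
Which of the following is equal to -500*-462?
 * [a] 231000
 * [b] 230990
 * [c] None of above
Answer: a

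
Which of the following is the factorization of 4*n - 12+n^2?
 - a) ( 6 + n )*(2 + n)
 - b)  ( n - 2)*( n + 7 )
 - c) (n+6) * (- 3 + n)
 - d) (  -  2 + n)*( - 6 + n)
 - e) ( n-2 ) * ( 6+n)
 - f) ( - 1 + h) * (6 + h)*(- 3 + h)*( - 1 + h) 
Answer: e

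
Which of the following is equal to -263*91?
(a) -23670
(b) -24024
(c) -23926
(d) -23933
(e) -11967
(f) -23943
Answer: d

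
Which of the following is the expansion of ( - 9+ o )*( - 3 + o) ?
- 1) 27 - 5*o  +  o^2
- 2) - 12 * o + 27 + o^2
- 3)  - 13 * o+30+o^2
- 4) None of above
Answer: 2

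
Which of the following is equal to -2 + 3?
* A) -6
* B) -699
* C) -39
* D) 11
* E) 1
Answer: E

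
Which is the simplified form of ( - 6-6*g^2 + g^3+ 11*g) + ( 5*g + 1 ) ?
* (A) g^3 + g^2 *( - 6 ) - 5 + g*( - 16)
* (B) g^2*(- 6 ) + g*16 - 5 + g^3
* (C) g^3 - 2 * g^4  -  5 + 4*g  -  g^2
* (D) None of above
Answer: B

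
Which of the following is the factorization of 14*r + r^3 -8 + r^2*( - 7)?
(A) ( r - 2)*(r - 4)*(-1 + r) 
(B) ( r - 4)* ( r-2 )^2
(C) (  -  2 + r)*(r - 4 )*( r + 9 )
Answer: A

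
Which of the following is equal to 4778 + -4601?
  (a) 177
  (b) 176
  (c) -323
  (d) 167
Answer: a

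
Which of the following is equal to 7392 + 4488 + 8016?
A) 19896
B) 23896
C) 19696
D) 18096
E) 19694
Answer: A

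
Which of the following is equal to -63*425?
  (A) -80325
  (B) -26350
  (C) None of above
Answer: C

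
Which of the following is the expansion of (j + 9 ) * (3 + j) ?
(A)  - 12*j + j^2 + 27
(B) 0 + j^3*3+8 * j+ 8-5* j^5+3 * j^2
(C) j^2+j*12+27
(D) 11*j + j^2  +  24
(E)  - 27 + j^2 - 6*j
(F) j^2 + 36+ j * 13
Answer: C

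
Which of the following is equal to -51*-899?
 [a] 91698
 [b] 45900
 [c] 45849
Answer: c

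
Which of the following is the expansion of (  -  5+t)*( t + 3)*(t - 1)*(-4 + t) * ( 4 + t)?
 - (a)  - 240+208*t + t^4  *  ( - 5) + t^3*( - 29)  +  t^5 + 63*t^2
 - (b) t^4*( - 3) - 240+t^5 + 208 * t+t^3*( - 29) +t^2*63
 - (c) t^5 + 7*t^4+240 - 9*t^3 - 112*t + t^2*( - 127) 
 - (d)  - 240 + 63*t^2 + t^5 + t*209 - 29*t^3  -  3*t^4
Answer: b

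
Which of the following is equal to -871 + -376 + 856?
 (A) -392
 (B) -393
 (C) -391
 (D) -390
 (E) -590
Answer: C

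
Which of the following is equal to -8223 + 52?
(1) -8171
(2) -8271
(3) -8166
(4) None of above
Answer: 1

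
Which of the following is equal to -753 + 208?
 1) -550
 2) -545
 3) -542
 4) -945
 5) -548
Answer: 2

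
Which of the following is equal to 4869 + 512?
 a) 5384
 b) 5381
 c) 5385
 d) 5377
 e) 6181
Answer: b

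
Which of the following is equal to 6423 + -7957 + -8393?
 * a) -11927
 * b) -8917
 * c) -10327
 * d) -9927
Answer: d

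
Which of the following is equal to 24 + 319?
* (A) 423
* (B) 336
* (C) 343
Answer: C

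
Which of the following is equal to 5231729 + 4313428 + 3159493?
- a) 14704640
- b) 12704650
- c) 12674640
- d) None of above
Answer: b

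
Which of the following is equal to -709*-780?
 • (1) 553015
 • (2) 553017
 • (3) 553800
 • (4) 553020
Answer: 4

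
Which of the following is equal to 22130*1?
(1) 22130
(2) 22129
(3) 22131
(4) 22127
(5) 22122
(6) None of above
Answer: 1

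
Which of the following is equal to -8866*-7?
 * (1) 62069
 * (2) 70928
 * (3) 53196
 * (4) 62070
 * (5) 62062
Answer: 5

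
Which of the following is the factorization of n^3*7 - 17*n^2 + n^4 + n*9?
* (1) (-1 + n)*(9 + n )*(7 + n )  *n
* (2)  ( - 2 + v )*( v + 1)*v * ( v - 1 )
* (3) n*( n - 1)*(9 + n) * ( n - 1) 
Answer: 3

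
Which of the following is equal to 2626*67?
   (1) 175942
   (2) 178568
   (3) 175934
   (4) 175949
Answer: 1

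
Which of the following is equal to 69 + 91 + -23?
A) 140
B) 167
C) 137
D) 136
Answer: C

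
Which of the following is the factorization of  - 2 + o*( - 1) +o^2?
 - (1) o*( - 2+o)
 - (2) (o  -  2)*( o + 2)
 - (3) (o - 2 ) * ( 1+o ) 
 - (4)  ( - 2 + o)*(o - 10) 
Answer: 3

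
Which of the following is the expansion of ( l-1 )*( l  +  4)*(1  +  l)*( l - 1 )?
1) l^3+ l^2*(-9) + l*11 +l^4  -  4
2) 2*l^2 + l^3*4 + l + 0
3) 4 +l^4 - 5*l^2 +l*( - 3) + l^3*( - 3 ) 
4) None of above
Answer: 4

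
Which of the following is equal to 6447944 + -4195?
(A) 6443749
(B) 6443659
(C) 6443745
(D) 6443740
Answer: A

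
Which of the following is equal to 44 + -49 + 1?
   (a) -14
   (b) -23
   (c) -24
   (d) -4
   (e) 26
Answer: d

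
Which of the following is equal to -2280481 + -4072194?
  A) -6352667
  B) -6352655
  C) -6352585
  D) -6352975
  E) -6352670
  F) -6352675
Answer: F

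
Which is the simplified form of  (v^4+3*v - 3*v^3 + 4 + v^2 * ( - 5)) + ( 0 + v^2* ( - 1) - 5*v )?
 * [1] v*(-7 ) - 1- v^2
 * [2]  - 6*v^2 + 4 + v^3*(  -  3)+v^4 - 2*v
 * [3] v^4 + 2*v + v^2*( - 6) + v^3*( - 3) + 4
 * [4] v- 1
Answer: 2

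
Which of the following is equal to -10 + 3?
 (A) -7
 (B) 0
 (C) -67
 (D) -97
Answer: A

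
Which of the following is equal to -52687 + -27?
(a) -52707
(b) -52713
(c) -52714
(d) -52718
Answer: c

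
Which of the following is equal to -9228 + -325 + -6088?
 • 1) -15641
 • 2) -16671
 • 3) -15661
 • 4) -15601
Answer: 1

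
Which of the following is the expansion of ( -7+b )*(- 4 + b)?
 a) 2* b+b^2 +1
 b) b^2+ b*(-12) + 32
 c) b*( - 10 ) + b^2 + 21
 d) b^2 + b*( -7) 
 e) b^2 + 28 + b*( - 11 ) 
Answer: e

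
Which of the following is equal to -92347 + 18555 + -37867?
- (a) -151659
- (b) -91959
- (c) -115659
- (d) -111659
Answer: d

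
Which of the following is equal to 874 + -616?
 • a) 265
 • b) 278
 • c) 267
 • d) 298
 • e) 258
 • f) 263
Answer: e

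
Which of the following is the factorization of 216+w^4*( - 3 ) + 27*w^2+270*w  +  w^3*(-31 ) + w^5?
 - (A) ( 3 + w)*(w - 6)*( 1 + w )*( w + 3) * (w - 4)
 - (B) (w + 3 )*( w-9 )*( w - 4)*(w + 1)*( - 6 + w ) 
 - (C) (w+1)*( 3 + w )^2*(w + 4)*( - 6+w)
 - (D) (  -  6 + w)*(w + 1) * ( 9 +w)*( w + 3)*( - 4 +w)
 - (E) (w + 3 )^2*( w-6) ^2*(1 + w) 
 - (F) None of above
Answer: A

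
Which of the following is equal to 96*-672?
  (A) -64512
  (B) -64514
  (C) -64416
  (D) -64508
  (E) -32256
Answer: A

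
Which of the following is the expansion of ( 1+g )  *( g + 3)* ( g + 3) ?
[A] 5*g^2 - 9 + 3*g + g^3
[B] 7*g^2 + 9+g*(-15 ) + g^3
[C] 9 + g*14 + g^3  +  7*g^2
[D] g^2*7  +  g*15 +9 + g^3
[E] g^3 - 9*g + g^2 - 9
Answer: D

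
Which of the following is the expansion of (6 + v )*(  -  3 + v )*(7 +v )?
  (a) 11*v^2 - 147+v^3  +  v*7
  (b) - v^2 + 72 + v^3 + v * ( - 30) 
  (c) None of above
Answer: c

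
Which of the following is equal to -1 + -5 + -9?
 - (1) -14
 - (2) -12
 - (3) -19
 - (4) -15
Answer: 4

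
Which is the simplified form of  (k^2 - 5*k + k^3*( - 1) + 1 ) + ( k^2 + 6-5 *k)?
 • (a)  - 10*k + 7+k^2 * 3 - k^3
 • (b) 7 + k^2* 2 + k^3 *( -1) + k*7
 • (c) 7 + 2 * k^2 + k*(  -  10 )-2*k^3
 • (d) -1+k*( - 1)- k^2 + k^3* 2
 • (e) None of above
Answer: e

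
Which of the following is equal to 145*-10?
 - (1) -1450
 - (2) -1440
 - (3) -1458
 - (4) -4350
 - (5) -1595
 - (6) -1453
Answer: 1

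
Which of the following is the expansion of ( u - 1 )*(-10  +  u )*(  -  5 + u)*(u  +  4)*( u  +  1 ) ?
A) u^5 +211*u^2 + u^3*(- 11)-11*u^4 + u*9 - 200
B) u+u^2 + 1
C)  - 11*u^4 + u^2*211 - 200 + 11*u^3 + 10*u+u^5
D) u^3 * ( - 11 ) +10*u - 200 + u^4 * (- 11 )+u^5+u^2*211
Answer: D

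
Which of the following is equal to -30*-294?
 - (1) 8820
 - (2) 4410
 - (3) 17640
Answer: 1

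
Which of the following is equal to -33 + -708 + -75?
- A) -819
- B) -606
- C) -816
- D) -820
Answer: C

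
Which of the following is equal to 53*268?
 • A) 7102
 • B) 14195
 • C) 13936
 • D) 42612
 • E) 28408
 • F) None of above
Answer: F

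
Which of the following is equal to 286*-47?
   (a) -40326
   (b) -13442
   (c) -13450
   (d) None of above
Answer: b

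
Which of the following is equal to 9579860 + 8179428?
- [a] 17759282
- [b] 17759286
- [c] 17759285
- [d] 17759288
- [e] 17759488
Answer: d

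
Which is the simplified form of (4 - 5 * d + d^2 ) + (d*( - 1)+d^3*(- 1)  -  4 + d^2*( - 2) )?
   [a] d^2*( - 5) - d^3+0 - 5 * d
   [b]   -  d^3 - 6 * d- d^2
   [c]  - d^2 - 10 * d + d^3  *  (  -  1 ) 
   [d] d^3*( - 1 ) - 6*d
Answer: b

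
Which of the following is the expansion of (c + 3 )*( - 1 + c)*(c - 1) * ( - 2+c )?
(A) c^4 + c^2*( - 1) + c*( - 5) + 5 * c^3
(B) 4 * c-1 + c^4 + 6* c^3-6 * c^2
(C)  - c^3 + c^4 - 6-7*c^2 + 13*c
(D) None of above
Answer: C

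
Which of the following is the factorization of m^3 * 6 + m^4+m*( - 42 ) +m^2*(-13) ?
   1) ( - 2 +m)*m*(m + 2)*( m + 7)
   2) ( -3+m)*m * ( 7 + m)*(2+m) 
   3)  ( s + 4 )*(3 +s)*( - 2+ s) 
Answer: 2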